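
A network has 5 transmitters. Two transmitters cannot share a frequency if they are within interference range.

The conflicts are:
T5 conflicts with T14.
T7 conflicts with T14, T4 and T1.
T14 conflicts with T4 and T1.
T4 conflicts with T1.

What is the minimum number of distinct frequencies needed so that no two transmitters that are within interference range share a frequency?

4

T7, T14, T4, T1 all conflict with each other, so at least 4 frequencies are needed.
4 frequencies suffice: frequency 1 → {T14}; frequency 2 → {T5, T7}; frequency 3 → {T1}; frequency 4 → {T4}. Each listed conflict is separated.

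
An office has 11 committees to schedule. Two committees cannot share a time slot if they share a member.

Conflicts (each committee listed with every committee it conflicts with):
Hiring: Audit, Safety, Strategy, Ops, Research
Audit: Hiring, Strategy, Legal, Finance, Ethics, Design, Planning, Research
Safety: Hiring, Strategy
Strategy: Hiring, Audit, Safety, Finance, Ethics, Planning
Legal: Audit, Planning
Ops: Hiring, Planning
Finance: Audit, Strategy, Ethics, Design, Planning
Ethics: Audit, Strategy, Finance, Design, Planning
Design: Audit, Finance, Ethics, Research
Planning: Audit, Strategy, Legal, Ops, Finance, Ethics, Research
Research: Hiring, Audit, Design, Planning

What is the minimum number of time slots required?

5

Audit, Strategy, Finance, Ethics, Planning all conflict with each other, so at least 5 time slots are needed.
Using 5 time slots: Hiring=2, Audit=1, Safety=1, Strategy=3, Legal=3, Ops=1, Finance=4, Ethics=5, Design=2, Planning=2, Research=3. No two conflicting committees share a time slot.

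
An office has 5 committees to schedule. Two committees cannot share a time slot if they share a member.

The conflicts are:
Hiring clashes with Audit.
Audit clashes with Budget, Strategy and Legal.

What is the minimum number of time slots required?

Audit and Legal conflict, so at least 2 time slots are needed.
2 time slots suffice: time slot 1 → {Audit}; time slot 2 → {Hiring, Budget, Strategy, Legal}. No two conflicting committees share a time slot.

2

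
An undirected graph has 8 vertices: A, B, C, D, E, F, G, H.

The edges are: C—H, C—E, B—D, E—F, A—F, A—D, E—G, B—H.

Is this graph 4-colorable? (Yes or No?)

Yes

The chromatic number is 3. The cycle D-B-H-C-E-F-A-D has odd length 7, so it cannot be 2-colored; at least 3 colors are needed.
A valid assignment using 3 colors: A=green, B=blue, C=blue, D=red, E=red, F=blue, G=blue, H=red.
Since 4 ≥ 3, a proper 4-coloring certainly exists.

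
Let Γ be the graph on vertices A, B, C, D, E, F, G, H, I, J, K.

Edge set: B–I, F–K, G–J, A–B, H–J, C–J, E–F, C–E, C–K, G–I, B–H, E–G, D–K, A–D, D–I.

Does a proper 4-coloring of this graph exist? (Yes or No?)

The chromatic number is 3. The cycle G-I-B-H-J-G has odd length 5, so it cannot be 2-colored; at least 3 colors are needed.
3 colors suffice: color 1 → {B, C, D, F, G}; color 2 → {A, E, I, J, K}; color 3 → {H}.
Since 4 ≥ 3, a proper 4-coloring certainly exists.

Yes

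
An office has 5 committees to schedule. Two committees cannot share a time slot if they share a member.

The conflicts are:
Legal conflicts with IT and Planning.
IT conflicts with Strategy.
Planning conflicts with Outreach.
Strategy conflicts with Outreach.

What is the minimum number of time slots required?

3

The cycle Legal-IT-Strategy-Outreach-Planning-Legal has odd length 5, so it cannot be 2-colored; at least 3 time slots are needed.
Using 3 time slots: Legal=3, IT=2, Planning=1, Strategy=1, Outreach=2. Every pair that conflicts lands in different time slots.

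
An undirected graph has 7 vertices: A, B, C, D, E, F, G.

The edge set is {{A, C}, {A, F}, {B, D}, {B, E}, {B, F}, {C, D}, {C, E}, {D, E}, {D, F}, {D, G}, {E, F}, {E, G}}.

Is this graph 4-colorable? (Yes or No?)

The chromatic number is 4. B, D, E, F are mutually adjacent (a clique of size 4), so at least 4 colors are needed.
4 colors suffice: A=1, B=4, C=3, D=1, E=2, F=3, G=3.
That is already a proper 4-coloring.

Yes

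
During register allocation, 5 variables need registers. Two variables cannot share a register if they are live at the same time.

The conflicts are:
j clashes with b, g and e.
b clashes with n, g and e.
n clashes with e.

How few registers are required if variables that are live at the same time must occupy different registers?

b, n, e all conflict with each other, so at least 3 registers are needed.
3 registers suffice: register 1 → {b}; register 2 → {g, e}; register 3 → {j, n}. Every pair that conflicts lands in different registers.

3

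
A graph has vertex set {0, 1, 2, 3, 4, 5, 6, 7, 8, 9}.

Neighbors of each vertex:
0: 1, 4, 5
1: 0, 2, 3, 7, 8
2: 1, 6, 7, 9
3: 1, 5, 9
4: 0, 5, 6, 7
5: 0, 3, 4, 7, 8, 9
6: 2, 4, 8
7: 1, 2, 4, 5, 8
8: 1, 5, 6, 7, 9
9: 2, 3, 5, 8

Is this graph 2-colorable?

No

0, 4, 5 are mutually adjacent, so at least 3 colors are needed.
So 2 colors are not enough.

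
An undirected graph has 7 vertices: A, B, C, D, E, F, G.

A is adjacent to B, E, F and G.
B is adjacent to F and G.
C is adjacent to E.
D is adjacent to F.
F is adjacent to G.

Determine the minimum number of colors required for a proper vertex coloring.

A, B, F, G form a clique, so at least 4 colors are needed.
4 colors suffice: color 1 → {E, F}; color 2 → {A, C, D}; color 3 → {B}; color 4 → {G}. No two adjacent vertices share a color.

4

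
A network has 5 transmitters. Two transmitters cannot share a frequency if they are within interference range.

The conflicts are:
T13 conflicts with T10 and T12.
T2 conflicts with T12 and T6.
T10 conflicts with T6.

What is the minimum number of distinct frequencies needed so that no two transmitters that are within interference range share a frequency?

The cycle T6-T2-T12-T13-T10-T6 has odd length 5, so it cannot be 2-colored; at least 3 frequencies are needed.
Using 3 frequencies: T13=2, T2=2, T10=3, T12=1, T6=1. Every pair that conflicts lands in different frequencies.

3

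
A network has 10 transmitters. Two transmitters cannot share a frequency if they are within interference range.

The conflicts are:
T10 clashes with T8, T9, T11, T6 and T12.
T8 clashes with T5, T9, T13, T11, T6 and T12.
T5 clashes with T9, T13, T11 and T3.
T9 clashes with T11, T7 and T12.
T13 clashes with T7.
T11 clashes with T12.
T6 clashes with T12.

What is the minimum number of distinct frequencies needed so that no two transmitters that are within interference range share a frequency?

5

T10, T8, T9, T11, T12 pairwise conflict, so at least 5 frequencies are needed.
Using 5 frequencies: T10=3, T8=1, T5=3, T9=2, T13=2, T11=4, T6=2, T7=1, T12=5, T3=1. Each listed conflict is separated.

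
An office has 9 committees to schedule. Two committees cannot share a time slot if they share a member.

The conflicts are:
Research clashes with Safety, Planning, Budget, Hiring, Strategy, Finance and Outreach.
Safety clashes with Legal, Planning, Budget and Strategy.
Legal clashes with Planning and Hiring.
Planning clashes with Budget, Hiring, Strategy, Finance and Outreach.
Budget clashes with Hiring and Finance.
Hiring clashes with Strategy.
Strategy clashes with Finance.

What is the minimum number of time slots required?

4

Research, Planning, Strategy, Finance pairwise conflict, so at least 4 time slots are needed.
Using 4 time slots: Research=2, Safety=4, Legal=2, Planning=1, Budget=3, Hiring=4, Strategy=3, Finance=4, Outreach=3. No two conflicting committees share a time slot.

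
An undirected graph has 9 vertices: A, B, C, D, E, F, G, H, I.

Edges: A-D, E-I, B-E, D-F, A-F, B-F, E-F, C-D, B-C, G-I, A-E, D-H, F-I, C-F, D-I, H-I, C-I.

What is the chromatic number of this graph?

C, D, F, I form a clique, so at least 4 colors are needed.
4 colors suffice: color 1 → {A, B, I}; color 2 → {F, G, H}; color 3 → {D, E}; color 4 → {C}. Every edge joins two different colors.

4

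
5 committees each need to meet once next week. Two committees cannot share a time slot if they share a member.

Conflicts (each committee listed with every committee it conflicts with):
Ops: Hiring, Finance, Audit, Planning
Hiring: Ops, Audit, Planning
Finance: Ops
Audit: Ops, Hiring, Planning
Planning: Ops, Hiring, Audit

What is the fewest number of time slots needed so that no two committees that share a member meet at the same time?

Ops, Hiring, Audit, Planning all conflict with each other, so at least 4 time slots are needed.
4 time slots suffice: time slot 1 → {Ops}; time slot 2 → {Hiring, Finance}; time slot 3 → {Planning}; time slot 4 → {Audit}. No two conflicting committees share a time slot.

4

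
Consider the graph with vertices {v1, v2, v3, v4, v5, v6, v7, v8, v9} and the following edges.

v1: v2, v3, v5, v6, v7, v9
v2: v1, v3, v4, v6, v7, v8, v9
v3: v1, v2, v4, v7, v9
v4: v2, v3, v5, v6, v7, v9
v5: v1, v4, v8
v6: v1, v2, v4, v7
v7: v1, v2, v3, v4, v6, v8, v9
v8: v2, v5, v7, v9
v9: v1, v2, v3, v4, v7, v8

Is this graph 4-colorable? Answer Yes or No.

v1, v2, v3, v7, v9 are pairwise adjacent (a clique of size 5), so at least 5 colors are needed.
So 4 colors are not enough.

No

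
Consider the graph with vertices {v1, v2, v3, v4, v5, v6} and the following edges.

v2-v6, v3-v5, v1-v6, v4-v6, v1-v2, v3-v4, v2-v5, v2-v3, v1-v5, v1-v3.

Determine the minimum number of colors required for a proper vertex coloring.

v1, v2, v3, v5 are pairwise adjacent (a clique of size 4), so at least 4 colors are needed.
4 colors suffice: color R → {v3, v6}; color B → {v1, v4}; color G → {v2}; color Y → {v5}. Each edge has distinct colors on its endpoints.

4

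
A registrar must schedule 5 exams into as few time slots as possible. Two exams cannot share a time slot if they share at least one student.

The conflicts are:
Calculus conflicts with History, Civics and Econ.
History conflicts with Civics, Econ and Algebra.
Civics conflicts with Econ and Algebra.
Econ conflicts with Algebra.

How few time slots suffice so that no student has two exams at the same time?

Calculus, History, Civics, Econ all conflict with each other, so at least 4 time slots are needed.
A valid assignment using 4 time slots: Calculus=4, History=3, Civics=1, Econ=2, Algebra=4. Every pair that conflicts lands in different time slots.

4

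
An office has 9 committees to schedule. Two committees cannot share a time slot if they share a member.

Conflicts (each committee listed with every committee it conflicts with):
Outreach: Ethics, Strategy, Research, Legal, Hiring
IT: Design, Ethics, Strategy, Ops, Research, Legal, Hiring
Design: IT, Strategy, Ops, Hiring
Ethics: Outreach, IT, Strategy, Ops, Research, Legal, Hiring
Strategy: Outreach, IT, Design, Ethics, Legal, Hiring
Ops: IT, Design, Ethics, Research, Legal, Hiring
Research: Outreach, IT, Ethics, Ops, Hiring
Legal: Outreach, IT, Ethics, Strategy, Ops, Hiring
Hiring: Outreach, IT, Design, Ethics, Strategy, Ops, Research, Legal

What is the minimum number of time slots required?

5

IT, Ethics, Ops, Research, Hiring all conflict with each other, so at least 5 time slots are needed.
5 time slots suffice: time slot 1 → {Hiring}; time slot 2 → {Outreach, IT}; time slot 3 → {Design, Ethics}; time slot 4 → {Strategy, Ops}; time slot 5 → {Research, Legal}. No two conflicting committees share a time slot.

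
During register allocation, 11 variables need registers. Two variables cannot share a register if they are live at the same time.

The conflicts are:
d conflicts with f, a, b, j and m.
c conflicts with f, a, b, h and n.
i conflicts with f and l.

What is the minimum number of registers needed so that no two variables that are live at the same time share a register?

d and a conflict, so at least 2 registers are needed.
2 registers suffice: d=1, c=1, i=1, f=2, a=2, b=2, j=2, m=2, l=2, h=2, n=2. Every pair that conflicts lands in different registers.

2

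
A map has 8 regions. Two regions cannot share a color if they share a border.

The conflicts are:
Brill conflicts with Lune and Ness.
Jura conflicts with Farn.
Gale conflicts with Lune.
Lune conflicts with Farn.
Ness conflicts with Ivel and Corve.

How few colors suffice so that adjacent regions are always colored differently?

Ness and Corve conflict, so at least 2 colors are needed.
2 colors suffice: Brill=2, Jura=1, Gale=2, Lune=1, Farn=2, Ness=1, Ivel=2, Corve=2. Each listed conflict is separated.

2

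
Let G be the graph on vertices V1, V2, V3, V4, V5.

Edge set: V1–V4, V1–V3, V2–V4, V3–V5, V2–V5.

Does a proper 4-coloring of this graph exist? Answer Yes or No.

The chromatic number is 3. The cycle V5-V3-V1-V4-V2-V5 has odd length 5, so it cannot be 2-colored; at least 3 colors are needed.
3 colors suffice: color red → {V1, V2}; color blue → {V3, V4}; color green → {V5}.
Since 4 ≥ 3, a proper 4-coloring certainly exists.

Yes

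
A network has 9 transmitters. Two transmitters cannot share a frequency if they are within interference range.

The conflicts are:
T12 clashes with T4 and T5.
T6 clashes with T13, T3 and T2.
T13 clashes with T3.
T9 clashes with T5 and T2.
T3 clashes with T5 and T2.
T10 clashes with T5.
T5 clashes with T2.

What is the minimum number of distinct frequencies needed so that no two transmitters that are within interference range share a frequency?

3

T3, T5, T2 are mutually in conflict, so at least 3 frequencies are needed.
3 frequencies suffice: T12=2, T4=1, T6=1, T13=3, T9=2, T3=2, T10=2, T5=1, T2=3. Each listed conflict is separated.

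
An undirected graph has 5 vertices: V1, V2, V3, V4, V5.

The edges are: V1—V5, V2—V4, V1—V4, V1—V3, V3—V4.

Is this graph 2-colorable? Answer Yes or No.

No

V1, V3, V4 are pairwise adjacent, so at least 3 colors are needed.
So 2 colors are not enough.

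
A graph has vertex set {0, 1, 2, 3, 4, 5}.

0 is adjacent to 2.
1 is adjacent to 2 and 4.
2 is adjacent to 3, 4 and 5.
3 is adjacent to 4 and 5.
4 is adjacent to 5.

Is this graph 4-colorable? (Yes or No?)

The chromatic number is 4. 2, 3, 4, 5 are pairwise adjacent (a clique of size 4), so at least 4 colors are needed.
4 colors suffice: color a → {2}; color b → {0, 4}; color c → {1, 5}; color d → {3}.
That is already a proper 4-coloring.

Yes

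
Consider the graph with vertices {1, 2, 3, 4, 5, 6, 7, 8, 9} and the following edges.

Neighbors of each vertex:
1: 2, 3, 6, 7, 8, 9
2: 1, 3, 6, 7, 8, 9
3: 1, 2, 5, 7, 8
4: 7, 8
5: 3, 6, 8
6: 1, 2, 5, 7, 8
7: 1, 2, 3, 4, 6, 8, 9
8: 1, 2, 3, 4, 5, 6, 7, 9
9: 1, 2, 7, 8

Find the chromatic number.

5

1, 2, 7, 8, 9 are mutually adjacent (a clique of size 5), so at least 5 colors are needed.
5 colors suffice: color a → {8}; color b → {5, 7}; color c → {2, 4}; color d → {1}; color e → {3, 6, 9}. No two adjacent vertices share a color.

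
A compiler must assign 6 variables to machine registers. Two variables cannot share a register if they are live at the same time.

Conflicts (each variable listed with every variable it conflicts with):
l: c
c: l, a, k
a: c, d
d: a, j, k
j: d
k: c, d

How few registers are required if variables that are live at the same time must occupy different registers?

l and c conflict, so at least 2 registers are needed.
2 registers suffice: l=2, c=1, a=2, d=1, j=2, k=2. No two conflicting variables share a register.

2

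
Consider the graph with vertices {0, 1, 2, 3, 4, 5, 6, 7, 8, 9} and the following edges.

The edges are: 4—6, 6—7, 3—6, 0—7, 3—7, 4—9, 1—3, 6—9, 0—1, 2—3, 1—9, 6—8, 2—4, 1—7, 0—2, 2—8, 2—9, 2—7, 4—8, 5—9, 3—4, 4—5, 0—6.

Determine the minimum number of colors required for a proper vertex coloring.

3

2, 4, 8 form a triangle, so at least 3 colors are needed.
3 colors suffice: color a → {1, 2, 5, 6}; color b → {4, 7}; color c → {0, 3, 8, 9}. No two adjacent vertices share a color.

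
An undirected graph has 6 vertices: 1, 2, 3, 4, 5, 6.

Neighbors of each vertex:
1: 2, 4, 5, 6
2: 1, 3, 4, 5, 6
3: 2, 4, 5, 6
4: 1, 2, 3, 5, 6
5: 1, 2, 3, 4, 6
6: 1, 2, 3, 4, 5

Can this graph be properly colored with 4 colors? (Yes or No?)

2, 3, 4, 5, 6 are mutually adjacent (a clique of size 5), so at least 5 colors are needed.
So 4 colors are not enough.

No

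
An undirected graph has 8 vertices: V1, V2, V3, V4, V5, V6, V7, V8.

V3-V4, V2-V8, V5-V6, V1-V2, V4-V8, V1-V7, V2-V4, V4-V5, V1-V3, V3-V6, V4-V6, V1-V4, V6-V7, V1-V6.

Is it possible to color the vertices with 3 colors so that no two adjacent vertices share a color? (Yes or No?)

V1, V3, V4, V6 are pairwise adjacent (a clique of size 4), so at least 4 colors are needed.
So 3 colors are not enough.

No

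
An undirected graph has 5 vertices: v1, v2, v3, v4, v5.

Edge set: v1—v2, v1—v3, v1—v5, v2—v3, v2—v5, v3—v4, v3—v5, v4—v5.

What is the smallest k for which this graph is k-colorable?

v1, v2, v3, v5 are pairwise adjacent (a clique of size 4), so at least 4 colors are needed.
A valid assignment using 4 colors: v1=4, v2=3, v3=1, v4=3, v5=2. No two adjacent vertices share a color.

4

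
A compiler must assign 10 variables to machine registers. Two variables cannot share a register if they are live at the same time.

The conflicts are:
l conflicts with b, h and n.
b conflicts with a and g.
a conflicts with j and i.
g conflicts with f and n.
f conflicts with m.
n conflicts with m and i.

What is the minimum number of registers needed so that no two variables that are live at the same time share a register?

The cycle a-b-g-n-i-a has odd length 5, so it cannot be 2-colored; at least 3 registers are needed.
3 registers suffice: l=2, b=3, a=1, h=1, j=2, g=2, f=1, n=1, m=2, i=2. No two conflicting variables share a register.

3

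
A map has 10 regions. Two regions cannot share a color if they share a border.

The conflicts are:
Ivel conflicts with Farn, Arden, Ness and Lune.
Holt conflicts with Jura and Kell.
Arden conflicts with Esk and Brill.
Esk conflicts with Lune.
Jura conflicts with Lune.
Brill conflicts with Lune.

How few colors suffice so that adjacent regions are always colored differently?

2

Brill and Lune conflict, so at least 2 colors are needed.
2 colors suffice: color 1 → {Ivel, Esk, Jura, Brill, Kell}; color 2 → {Farn, Holt, Arden, Ness, Lune}. Every pair that conflicts lands in different colors.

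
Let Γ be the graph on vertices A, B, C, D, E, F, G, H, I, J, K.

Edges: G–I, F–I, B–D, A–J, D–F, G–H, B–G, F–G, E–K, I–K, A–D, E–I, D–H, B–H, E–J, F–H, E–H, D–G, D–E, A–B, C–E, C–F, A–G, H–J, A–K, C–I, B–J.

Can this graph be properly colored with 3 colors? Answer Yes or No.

A, B, D, G form a clique, so at least 4 colors are needed.
So 3 colors are not enough.

No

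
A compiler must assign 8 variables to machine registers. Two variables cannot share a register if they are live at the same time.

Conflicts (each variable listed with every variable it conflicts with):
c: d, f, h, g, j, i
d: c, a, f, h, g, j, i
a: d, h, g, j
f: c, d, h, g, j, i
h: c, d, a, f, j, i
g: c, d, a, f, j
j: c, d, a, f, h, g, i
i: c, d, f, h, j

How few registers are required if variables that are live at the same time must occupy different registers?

6

c, d, f, h, j, i are mutually in conflict, so at least 6 registers are needed.
A valid assignment using 6 registers: c=4, d=1, a=3, f=3, h=5, g=5, j=2, i=6. No two conflicting variables share a register.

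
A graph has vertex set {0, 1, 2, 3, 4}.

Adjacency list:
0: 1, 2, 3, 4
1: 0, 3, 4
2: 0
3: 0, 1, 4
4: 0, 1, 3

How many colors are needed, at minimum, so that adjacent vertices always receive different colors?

0, 1, 3, 4 form a clique, so at least 4 colors are needed.
4 colors suffice: color red → {0}; color blue → {2, 3}; color green → {4}; color yellow → {1}. No two adjacent vertices share a color.

4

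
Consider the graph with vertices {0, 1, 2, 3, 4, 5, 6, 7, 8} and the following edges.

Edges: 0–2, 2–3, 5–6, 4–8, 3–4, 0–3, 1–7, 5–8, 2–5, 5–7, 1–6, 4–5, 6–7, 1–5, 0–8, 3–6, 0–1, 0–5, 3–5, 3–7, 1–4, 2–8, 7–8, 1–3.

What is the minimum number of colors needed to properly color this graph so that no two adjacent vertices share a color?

1, 3, 5, 6, 7 are mutually adjacent (a clique of size 5), so at least 5 colors are needed.
5 colors suffice: color red → {5}; color blue → {3, 8}; color green → {1, 2}; color yellow → {0, 4, 7}; color purple → {6}. Each edge has distinct colors on its endpoints.

5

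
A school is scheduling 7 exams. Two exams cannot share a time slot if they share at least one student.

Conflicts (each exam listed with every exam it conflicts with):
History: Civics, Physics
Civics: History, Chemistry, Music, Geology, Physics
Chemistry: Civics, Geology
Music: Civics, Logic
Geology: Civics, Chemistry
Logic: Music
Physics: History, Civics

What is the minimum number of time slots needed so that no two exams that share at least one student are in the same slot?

History, Civics, Physics are mutually in conflict, so at least 3 time slots are needed.
3 time slots suffice: time slot 1 → {Civics, Logic}; time slot 2 → {Music, Geology, Physics}; time slot 3 → {History, Chemistry}. No two conflicting exams share a time slot.

3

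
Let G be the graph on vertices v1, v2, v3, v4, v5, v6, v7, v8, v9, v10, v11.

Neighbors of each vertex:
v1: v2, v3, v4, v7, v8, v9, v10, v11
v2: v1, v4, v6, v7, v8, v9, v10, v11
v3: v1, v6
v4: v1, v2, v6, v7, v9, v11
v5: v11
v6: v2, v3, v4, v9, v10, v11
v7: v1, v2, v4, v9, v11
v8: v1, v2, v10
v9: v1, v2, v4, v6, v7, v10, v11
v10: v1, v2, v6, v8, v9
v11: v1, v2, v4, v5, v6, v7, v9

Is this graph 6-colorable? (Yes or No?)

Yes

The chromatic number is 6. v1, v2, v4, v7, v9, v11 are pairwise adjacent (a clique of size 6), so at least 6 colors are needed.
6 colors suffice: color 1 → {v1, v5, v6}; color 2 → {v2, v3}; color 3 → {v10, v11}; color 4 → {v8, v9}; color 5 → {v4}; color 6 → {v7}.
That is already a proper 6-coloring.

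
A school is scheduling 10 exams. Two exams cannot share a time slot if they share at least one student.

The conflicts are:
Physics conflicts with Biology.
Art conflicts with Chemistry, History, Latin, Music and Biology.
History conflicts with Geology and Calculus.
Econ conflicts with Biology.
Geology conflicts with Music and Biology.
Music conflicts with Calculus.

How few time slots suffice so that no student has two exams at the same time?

2

Geology and Biology conflict, so at least 2 time slots are needed.
2 time slots suffice: time slot 1 → {Physics, Art, Econ, Geology, Calculus}; time slot 2 → {Chemistry, History, Latin, Music, Biology}. Each listed conflict is separated.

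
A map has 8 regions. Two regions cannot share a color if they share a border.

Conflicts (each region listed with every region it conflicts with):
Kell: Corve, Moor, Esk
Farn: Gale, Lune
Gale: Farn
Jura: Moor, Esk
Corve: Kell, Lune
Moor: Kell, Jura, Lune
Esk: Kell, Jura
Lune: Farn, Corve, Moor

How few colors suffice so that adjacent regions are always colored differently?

Jura and Esk conflict, so at least 2 colors are needed.
2 colors suffice: Kell=1, Farn=2, Gale=1, Jura=1, Corve=2, Moor=2, Esk=2, Lune=1. Each listed conflict is separated.

2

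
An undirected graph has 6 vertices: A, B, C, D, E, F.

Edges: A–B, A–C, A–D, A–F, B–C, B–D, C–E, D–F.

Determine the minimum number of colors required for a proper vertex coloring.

A, B, C are pairwise adjacent, so at least 3 colors are needed.
A valid assignment using 3 colors: A=red, B=green, C=blue, D=blue, E=red, F=green. Every edge joins two different colors.

3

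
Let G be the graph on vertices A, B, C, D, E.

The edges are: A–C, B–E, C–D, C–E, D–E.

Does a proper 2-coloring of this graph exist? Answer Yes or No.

No

C, D, E form a triangle, so at least 3 colors are needed.
So 2 colors are not enough.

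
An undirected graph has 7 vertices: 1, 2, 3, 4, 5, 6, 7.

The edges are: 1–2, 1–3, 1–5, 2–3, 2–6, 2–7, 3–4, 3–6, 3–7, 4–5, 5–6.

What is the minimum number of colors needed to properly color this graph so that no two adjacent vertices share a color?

2, 3, 7 form a triangle, so at least 3 colors are needed.
3 colors suffice: color a → {3, 5}; color b → {2, 4}; color c → {1, 6, 7}. No two adjacent vertices share a color.

3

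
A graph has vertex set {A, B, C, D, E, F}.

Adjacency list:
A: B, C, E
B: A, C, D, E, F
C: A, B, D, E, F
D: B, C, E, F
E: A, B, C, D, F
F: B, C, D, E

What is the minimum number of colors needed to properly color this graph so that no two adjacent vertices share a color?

5

B, C, D, E, F form a clique, so at least 5 colors are needed.
A valid assignment using 5 colors: A=4, B=1, C=3, D=4, E=2, F=5. No two adjacent vertices share a color.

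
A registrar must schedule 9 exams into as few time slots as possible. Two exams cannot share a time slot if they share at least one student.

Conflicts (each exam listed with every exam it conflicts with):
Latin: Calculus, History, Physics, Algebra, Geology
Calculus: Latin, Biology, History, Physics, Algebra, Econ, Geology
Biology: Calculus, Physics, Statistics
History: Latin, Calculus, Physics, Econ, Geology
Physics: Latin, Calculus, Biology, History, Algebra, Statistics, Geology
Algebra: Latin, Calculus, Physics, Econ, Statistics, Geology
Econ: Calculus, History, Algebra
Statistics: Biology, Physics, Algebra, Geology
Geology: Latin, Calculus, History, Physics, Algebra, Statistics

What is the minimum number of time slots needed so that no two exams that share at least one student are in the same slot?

5

Latin, Calculus, Physics, Algebra, Geology pairwise conflict, so at least 5 time slots are needed.
5 time slots suffice: time slot 1 → {Physics, Econ}; time slot 2 → {Calculus, Statistics}; time slot 3 → {Biology, History, Algebra}; time slot 4 → {Geology}; time slot 5 → {Latin}. Every pair that conflicts lands in different time slots.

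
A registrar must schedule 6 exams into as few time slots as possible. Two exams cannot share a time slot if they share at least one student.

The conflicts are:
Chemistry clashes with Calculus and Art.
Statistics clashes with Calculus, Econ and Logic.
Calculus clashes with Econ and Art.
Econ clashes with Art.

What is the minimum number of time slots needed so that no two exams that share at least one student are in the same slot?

Chemistry, Calculus, Art pairwise conflict, so at least 3 time slots are needed.
3 time slots suffice: time slot 1 → {Calculus, Logic}; time slot 2 → {Chemistry, Econ}; time slot 3 → {Statistics, Art}. Every pair that conflicts lands in different time slots.

3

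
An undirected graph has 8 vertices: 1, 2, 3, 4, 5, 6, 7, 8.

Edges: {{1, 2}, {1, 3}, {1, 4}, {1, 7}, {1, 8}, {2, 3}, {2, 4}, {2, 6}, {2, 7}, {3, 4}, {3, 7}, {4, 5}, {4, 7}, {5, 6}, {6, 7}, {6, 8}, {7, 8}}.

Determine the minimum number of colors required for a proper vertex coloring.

5

1, 2, 3, 4, 7 are pairwise adjacent (a clique of size 5), so at least 5 colors are needed.
5 colors suffice: color a → {5, 7}; color b → {2, 8}; color c → {1, 6}; color d → {4}; color e → {3}. Every edge joins two different colors.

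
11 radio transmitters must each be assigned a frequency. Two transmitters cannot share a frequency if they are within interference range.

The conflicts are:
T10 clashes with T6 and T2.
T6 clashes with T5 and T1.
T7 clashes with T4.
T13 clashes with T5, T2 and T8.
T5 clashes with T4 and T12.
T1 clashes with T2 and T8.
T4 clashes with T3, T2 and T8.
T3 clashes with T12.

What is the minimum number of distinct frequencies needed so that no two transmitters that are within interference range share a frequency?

3

The cycle T5-T13-T2-T1-T6-T5 has odd length 5, so it cannot be 2-colored; at least 3 frequencies are needed.
3 frequencies suffice: frequency 1 → {T6, T13, T4, T12}; frequency 2 → {T7, T5, T3, T2, T8}; frequency 3 → {T10, T1}. No two conflicting transmitters share a frequency.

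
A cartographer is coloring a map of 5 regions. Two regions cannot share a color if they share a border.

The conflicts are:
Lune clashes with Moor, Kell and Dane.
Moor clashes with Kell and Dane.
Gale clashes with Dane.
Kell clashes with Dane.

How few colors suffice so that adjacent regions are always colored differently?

Lune, Moor, Kell, Dane are mutually in conflict, so at least 4 colors are needed.
4 colors suffice: Lune=3, Moor=2, Gale=2, Kell=4, Dane=1. No two conflicting regions share a color.

4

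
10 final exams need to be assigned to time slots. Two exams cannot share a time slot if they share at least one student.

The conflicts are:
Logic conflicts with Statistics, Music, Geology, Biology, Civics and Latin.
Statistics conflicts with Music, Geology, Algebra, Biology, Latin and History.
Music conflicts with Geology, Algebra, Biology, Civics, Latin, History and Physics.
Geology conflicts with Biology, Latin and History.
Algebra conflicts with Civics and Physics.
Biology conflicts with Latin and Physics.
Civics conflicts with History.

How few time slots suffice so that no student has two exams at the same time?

6

Logic, Statistics, Music, Geology, Biology, Latin all conflict with each other, so at least 6 time slots are needed.
Using 6 time slots: Logic=4, Statistics=2, Music=1, Geology=3, Algebra=3, Biology=5, Civics=2, Latin=6, History=4, Physics=2. No two conflicting exams share a time slot.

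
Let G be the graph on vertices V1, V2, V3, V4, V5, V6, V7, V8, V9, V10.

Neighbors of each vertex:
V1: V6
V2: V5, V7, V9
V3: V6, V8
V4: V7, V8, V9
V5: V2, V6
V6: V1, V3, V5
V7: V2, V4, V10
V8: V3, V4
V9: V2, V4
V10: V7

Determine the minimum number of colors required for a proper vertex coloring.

The cycle V3-V8-V4-V7-V2-V5-V6-V3 has odd length 7, so it cannot be 2-colored; at least 3 colors are needed.
3 colors suffice: color 1 → {V6, V7, V8, V9}; color 2 → {V1, V2, V3, V4, V10}; color 3 → {V5}. No two adjacent vertices share a color.

3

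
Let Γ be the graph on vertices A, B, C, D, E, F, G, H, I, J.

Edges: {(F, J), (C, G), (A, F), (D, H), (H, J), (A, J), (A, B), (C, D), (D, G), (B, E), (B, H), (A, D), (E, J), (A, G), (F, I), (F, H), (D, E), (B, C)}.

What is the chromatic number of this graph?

3

C, D, G are pairwise adjacent, so at least 3 colors are needed.
One proper 3-coloring: A=blue, B=red, C=blue, D=red, E=blue, F=red, G=green, H=blue, I=blue, J=green. Every edge joins two different colors.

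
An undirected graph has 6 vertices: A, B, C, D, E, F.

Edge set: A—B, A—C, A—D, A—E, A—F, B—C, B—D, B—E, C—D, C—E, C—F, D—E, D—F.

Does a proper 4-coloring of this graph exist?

No

A, B, C, D, E are pairwise adjacent (a clique of size 5), so at least 5 colors are needed.
So 4 colors are not enough.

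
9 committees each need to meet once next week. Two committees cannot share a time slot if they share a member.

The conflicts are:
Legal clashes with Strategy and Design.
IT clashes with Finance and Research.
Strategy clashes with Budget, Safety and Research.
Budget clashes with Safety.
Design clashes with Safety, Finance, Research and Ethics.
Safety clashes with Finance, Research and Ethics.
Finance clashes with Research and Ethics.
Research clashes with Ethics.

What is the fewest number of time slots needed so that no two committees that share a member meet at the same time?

5

Design, Safety, Finance, Research, Ethics all conflict with each other, so at least 5 time slots are needed.
5 time slots suffice: time slot 1 → {Legal, IT, Safety}; time slot 2 → {Budget, Research}; time slot 3 → {Strategy, Design}; time slot 4 → {Finance}; time slot 5 → {Ethics}. Every pair that conflicts lands in different time slots.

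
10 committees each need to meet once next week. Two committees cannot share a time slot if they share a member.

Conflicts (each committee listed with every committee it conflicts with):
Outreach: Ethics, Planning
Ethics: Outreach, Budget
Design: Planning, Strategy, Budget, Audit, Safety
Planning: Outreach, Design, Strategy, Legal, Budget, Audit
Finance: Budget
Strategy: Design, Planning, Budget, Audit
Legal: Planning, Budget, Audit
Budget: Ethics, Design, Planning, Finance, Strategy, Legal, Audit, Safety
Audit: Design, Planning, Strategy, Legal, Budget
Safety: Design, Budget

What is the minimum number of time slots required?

Design, Planning, Strategy, Budget, Audit pairwise conflict, so at least 5 time slots are needed.
A valid assignment using 5 time slots: Outreach=1, Ethics=2, Design=4, Planning=2, Finance=2, Strategy=5, Legal=4, Budget=1, Audit=3, Safety=2. Every pair that conflicts lands in different time slots.

5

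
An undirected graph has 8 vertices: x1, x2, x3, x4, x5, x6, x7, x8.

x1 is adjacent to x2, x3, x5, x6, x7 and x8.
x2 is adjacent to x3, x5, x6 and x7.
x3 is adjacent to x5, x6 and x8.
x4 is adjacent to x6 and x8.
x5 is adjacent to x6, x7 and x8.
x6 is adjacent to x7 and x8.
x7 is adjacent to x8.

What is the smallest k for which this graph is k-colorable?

5

x1, x5, x6, x7, x8 are pairwise adjacent (a clique of size 5), so at least 5 colors are needed.
One proper 5-coloring: x1=2, x2=3, x3=5, x4=2, x5=4, x6=1, x7=5, x8=3. Every edge joins two different colors.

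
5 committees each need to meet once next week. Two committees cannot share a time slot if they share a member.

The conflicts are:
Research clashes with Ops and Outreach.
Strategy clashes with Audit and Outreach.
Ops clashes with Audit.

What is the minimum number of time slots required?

The cycle Ops-Research-Outreach-Strategy-Audit-Ops has odd length 5, so it cannot be 2-colored; at least 3 time slots are needed.
A valid assignment using 3 time slots: Research=3, Strategy=2, Ops=2, Audit=1, Outreach=1. Each listed conflict is separated.

3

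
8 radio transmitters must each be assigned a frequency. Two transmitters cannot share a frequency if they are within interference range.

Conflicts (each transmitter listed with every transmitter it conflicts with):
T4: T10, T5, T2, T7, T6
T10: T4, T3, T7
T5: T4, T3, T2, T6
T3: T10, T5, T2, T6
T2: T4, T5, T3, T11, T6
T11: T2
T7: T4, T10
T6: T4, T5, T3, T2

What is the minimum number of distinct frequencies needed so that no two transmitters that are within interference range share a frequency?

T4, T5, T2, T6 all conflict with each other, so at least 4 frequencies are needed.
4 frequencies suffice: frequency 1 → {T10, T2}; frequency 2 → {T4, T3, T11}; frequency 3 → {T7, T6}; frequency 4 → {T5}. No two conflicting transmitters share a frequency.

4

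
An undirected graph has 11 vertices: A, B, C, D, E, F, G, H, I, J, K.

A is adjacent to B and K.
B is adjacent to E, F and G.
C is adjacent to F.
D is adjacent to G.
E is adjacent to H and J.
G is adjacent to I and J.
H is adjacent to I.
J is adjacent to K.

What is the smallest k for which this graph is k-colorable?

The cycle H-E-B-G-I-H has odd length 5, so it cannot be 2-colored; at least 3 colors are needed.
3 colors suffice: color 1 → {B, C, D, I, J}; color 2 → {A, E, F, G}; color 3 → {H, K}. Each edge has distinct colors on its endpoints.

3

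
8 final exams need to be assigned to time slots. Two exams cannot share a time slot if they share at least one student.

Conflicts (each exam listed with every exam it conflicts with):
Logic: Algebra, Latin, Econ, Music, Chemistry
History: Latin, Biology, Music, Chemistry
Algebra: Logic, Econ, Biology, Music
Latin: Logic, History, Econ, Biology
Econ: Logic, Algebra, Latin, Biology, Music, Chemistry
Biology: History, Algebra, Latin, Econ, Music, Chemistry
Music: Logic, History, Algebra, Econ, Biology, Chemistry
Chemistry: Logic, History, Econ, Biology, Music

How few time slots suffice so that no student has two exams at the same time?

Logic, Algebra, Econ, Music all conflict with each other, so at least 4 time slots are needed.
Using 4 time slots: Logic=3, History=1, Algebra=4, Latin=2, Econ=1, Biology=3, Music=2, Chemistry=4. No two conflicting exams share a time slot.

4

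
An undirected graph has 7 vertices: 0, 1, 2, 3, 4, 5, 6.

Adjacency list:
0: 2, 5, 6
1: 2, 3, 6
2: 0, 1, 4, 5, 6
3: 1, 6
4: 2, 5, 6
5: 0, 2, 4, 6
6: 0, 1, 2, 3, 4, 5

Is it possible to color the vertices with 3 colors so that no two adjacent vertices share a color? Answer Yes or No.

2, 4, 5, 6 form a clique, so at least 4 colors are needed.
So 3 colors are not enough.

No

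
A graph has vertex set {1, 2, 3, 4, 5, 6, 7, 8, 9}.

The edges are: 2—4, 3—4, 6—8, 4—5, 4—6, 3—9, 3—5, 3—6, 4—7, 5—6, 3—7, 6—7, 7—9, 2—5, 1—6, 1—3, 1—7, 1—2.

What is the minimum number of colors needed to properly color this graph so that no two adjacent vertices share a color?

4

3, 4, 6, 7 are mutually adjacent (a clique of size 4), so at least 4 colors are needed.
4 colors suffice: color red → {2, 3, 8}; color blue → {6, 9}; color green → {5, 7}; color yellow → {1, 4}. No two adjacent vertices share a color.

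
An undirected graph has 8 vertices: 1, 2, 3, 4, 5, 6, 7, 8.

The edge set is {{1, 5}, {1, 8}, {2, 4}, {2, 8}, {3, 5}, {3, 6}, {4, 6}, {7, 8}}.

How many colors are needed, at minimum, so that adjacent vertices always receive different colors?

3

The cycle 4-6-3-5-1-8-2-4 has odd length 7, so it cannot be 2-colored; at least 3 colors are needed.
3 colors suffice: color a → {5, 6, 8}; color b → {1, 2, 3, 7}; color c → {4}. Each edge has distinct colors on its endpoints.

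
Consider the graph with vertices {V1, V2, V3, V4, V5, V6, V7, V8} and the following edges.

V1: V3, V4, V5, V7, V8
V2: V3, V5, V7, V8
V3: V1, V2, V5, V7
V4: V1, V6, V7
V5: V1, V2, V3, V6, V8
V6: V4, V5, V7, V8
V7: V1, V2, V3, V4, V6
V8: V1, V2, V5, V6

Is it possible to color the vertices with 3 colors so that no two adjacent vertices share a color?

The chromatic number is 3. V1, V3, V5 are pairwise adjacent, so at least 3 colors are needed.
One proper 3-coloring: V1=1, V2=1, V3=3, V4=3, V5=2, V6=1, V7=2, V8=3.
That is already a proper 3-coloring.

Yes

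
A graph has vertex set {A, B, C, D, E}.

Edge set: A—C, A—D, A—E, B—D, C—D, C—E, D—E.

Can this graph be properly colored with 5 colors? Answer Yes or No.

The chromatic number is 4. A, C, D, E are mutually adjacent (a clique of size 4), so at least 4 colors are needed.
4 colors suffice: color 1 → {D}; color 2 → {A, B}; color 3 → {C}; color 4 → {E}.
Since 5 ≥ 4, a proper 5-coloring certainly exists.

Yes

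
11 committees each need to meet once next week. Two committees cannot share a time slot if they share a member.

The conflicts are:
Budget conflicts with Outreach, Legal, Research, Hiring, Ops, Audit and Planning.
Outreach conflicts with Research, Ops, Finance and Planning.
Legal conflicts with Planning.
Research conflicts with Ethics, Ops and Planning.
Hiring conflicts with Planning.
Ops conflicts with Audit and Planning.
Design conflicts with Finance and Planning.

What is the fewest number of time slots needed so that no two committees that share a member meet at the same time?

Budget, Outreach, Research, Ops, Planning are mutually in conflict, so at least 5 time slots are needed.
A valid assignment using 5 time slots: Budget=1, Outreach=4, Legal=3, Research=3, Ethics=1, Hiring=3, Ops=5, Design=3, Audit=2, Finance=1, Planning=2. No two conflicting committees share a time slot.

5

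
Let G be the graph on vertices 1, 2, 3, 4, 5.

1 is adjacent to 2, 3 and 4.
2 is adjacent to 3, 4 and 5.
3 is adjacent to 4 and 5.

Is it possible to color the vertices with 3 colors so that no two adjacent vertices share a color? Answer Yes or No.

1, 2, 3, 4 are mutually adjacent (a clique of size 4), so at least 4 colors are needed.
So 3 colors are not enough.

No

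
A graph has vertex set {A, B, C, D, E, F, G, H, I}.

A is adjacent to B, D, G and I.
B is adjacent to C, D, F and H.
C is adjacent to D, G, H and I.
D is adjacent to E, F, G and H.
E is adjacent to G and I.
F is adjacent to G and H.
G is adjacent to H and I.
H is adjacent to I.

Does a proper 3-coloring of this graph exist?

B, D, F, H are pairwise adjacent (a clique of size 4), so at least 4 colors are needed.
So 3 colors are not enough.

No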